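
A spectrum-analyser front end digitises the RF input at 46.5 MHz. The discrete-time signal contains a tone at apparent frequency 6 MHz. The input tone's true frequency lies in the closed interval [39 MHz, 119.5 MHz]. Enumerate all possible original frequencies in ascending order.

40.5 MHz, 52.5 MHz, 87 MHz, 99 MHz

Frequencies that alias to 6 MHz are k·fs ± 6 MHz for integer k ≥ 0.
k=0: 6 MHz.
k=1: 40.5 MHz, 52.5 MHz.
k=2: 87 MHz, 99 MHz.
k=3: 133.5 MHz, 145.5 MHz.
Within [39 MHz, 119.5 MHz]: 40.5 MHz, 52.5 MHz, 87 MHz, 99 MHz.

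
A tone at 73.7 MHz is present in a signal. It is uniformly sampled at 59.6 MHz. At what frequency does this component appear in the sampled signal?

73.7 MHz mod fs = 14.1 MHz.
14.1 MHz ≤ fs/2 = 29.8 MHz, appears at 14.1 MHz.

14.1 MHz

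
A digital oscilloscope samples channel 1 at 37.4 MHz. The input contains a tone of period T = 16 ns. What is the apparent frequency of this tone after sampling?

T = 16 ns → f = 1/T = 62.5 MHz.
62.5 MHz mod fs = 25.1 MHz.
25.1 MHz > fs/2 = 18.7 MHz, folds to fs − 25.1 MHz = 12.3 MHz.

12.3 MHz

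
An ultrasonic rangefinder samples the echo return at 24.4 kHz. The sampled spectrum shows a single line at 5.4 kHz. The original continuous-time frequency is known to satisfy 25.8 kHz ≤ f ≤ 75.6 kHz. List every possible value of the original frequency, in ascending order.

Frequencies that alias to 5.4 kHz are k·fs ± 5.4 kHz for integer k ≥ 0.
k=0: 5.4 kHz.
k=1: 19 kHz, 29.8 kHz.
k=2: 43.4 kHz, 54.2 kHz.
k=3: 67.8 kHz, 78.6 kHz.
k=4: 92.2 kHz, 103 kHz.
Within [25.8 kHz, 75.6 kHz]: 29.8 kHz, 43.4 kHz, 54.2 kHz, 67.8 kHz.

29.8 kHz, 43.4 kHz, 54.2 kHz, 67.8 kHz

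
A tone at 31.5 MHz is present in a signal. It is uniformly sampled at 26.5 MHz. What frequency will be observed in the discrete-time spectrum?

31.5 MHz mod fs = 5 MHz.
5 MHz ≤ fs/2 = 13.25 MHz, appears at 5 MHz.

5 MHz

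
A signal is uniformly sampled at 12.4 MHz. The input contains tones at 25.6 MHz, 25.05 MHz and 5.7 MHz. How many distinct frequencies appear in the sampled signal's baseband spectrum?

fs/2 = 6.2 MHz.
25.6 MHz mod fs = 0.8 MHz.
0.8 MHz ≤ fs/2 = 6.2 MHz, appears at 0.8 MHz.
25.05 MHz mod fs = 0.25 MHz.
0.25 MHz ≤ fs/2 = 6.2 MHz, appears at 0.25 MHz.
5.7 MHz ≤ fs/2 = 6.2 MHz, passes unchanged.
Distinct values: {0.25 MHz, 0.8 MHz, 5.7 MHz} → 3.

3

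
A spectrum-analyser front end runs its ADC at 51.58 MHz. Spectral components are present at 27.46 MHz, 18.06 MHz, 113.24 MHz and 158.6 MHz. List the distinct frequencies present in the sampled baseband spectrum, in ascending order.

3.86 MHz, 10.08 MHz, 18.06 MHz, 24.12 MHz

fs/2 = 25.79 MHz.
27.46 MHz > fs/2 = 25.79 MHz, folds to fs − 27.46 MHz = 24.12 MHz.
18.06 MHz ≤ fs/2 = 25.79 MHz, passes unchanged.
113.24 MHz mod fs = 10.08 MHz.
10.08 MHz ≤ fs/2 = 25.79 MHz, appears at 10.08 MHz.
158.6 MHz mod fs = 3.86 MHz.
3.86 MHz ≤ fs/2 = 25.79 MHz, appears at 3.86 MHz.
Distinct values: {3.86 MHz, 10.08 MHz, 18.06 MHz, 24.12 MHz}.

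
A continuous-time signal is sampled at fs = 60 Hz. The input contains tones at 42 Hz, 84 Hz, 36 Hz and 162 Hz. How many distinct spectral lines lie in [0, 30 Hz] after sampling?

2

fs/2 = 30 Hz.
42 Hz > fs/2 = 30 Hz, folds to fs − 42 Hz = 18 Hz.
84 Hz mod fs = 24 Hz.
24 Hz ≤ fs/2 = 30 Hz, appears at 24 Hz.
36 Hz > fs/2 = 30 Hz, folds to fs − 36 Hz = 24 Hz.
162 Hz mod fs = 42 Hz.
42 Hz > fs/2 = 30 Hz, folds to fs − 42 Hz = 18 Hz.
Distinct values: {18 Hz, 24 Hz} → 2.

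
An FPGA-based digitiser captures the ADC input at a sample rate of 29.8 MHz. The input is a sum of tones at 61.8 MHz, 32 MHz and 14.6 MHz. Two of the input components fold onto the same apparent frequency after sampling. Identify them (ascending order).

32 MHz, 61.8 MHz

fs/2 = 14.9 MHz.
61.8 MHz mod fs = 2.2 MHz.
2.2 MHz ≤ fs/2 = 14.9 MHz, appears at 2.2 MHz.
32 MHz mod fs = 2.2 MHz.
2.2 MHz ≤ fs/2 = 14.9 MHz, appears at 2.2 MHz.
14.6 MHz ≤ fs/2 = 14.9 MHz, passes unchanged.
32 MHz and 61.8 MHz both map to 2.2 MHz.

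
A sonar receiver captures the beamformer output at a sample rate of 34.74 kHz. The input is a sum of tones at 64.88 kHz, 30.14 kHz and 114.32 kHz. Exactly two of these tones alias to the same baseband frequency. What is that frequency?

4.6 kHz

fs/2 = 17.37 kHz.
64.88 kHz mod fs = 30.14 kHz.
30.14 kHz > fs/2 = 17.37 kHz, folds to fs − 30.14 kHz = 4.6 kHz.
30.14 kHz > fs/2 = 17.37 kHz, folds to fs − 30.14 kHz = 4.6 kHz.
114.32 kHz mod fs = 10.1 kHz.
10.1 kHz ≤ fs/2 = 17.37 kHz, appears at 10.1 kHz.
30.14 kHz and 64.88 kHz both map to 4.6 kHz.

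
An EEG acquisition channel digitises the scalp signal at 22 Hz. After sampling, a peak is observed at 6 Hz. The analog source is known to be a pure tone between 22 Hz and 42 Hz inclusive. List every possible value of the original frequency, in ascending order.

Frequencies that alias to 6 Hz are k·fs ± 6 Hz for integer k ≥ 0.
k=0: 6 Hz.
k=1: 16 Hz, 28 Hz.
k=2: 38 Hz, 50 Hz.
k=3: 60 Hz, 72 Hz.
Within [22 Hz, 42 Hz]: 28 Hz, 38 Hz.

28 Hz, 38 Hz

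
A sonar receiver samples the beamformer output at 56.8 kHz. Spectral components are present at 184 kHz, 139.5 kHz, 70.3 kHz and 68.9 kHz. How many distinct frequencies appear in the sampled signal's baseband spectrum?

4

fs/2 = 28.4 kHz.
184 kHz mod fs = 13.6 kHz.
13.6 kHz ≤ fs/2 = 28.4 kHz, appears at 13.6 kHz.
139.5 kHz mod fs = 25.9 kHz.
25.9 kHz ≤ fs/2 = 28.4 kHz, appears at 25.9 kHz.
70.3 kHz mod fs = 13.5 kHz.
13.5 kHz ≤ fs/2 = 28.4 kHz, appears at 13.5 kHz.
68.9 kHz mod fs = 12.1 kHz.
12.1 kHz ≤ fs/2 = 28.4 kHz, appears at 12.1 kHz.
Distinct values: {12.1 kHz, 13.5 kHz, 13.6 kHz, 25.9 kHz} → 4.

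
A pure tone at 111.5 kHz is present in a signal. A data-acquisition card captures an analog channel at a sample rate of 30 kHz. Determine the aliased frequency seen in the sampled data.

111.5 kHz mod fs = 21.5 kHz.
21.5 kHz > fs/2 = 15 kHz, folds to fs − 21.5 kHz = 8.5 kHz.

8.5 kHz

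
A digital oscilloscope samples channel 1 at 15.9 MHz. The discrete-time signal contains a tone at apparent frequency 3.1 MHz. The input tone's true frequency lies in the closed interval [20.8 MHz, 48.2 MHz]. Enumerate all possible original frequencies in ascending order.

28.7 MHz, 34.9 MHz, 44.6 MHz

Frequencies that alias to 3.1 MHz are k·fs ± 3.1 MHz for integer k ≥ 0.
k=0: 3.1 MHz.
k=1: 12.8 MHz, 19 MHz.
k=2: 28.7 MHz, 34.9 MHz.
k=3: 44.6 MHz, 50.8 MHz.
k=4: 60.5 MHz, 66.7 MHz.
Within [20.8 MHz, 48.2 MHz]: 28.7 MHz, 34.9 MHz, 44.6 MHz.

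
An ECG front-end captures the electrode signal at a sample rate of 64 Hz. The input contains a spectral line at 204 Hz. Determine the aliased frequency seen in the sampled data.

204 Hz mod fs = 12 Hz.
12 Hz ≤ fs/2 = 32 Hz, appears at 12 Hz.

12 Hz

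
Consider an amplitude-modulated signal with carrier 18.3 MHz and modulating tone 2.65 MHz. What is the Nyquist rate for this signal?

41.9 MHz

AM sidebands sit at fc ± fm = 15.65 MHz and 20.95 MHz.
Highest-frequency component: 20.95 MHz.
Nyquist rate = 2 × 20.95 MHz = 41.9 MHz.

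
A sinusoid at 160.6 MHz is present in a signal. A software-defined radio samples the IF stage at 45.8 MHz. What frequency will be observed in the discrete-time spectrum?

160.6 MHz mod fs = 23.2 MHz.
23.2 MHz > fs/2 = 22.9 MHz, folds to fs − 23.2 MHz = 22.6 MHz.

22.6 MHz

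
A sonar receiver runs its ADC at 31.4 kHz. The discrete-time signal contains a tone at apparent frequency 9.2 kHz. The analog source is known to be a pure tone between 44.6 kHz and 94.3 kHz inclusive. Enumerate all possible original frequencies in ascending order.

53.6 kHz, 72 kHz, 85 kHz

Frequencies that alias to 9.2 kHz are k·fs ± 9.2 kHz for integer k ≥ 0.
k=0: 9.2 kHz.
k=1: 22.2 kHz, 40.6 kHz.
k=2: 53.6 kHz, 72 kHz.
k=3: 85 kHz, 103.4 kHz.
k=4: 116.4 kHz, 134.8 kHz.
Within [44.6 kHz, 94.3 kHz]: 53.6 kHz, 72 kHz, 85 kHz.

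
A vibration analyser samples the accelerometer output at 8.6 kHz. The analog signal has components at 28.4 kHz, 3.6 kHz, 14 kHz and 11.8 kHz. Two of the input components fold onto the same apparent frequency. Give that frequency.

3.2 kHz

fs/2 = 4.3 kHz.
28.4 kHz mod fs = 2.6 kHz.
2.6 kHz ≤ fs/2 = 4.3 kHz, appears at 2.6 kHz.
3.6 kHz ≤ fs/2 = 4.3 kHz, passes unchanged.
14 kHz mod fs = 5.4 kHz.
5.4 kHz > fs/2 = 4.3 kHz, folds to fs − 5.4 kHz = 3.2 kHz.
11.8 kHz mod fs = 3.2 kHz.
3.2 kHz ≤ fs/2 = 4.3 kHz, appears at 3.2 kHz.
11.8 kHz and 14 kHz both map to 3.2 kHz.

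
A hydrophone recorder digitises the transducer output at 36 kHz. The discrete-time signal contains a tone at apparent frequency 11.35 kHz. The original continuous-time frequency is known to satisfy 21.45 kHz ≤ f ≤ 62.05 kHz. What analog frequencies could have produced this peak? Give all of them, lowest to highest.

Frequencies that alias to 11.35 kHz are k·fs ± 11.35 kHz for integer k ≥ 0.
k=0: 11.35 kHz.
k=1: 24.65 kHz, 47.35 kHz.
k=2: 60.65 kHz, 83.35 kHz.
k=3: 96.65 kHz, 119.35 kHz.
Within [21.45 kHz, 62.05 kHz]: 24.65 kHz, 47.35 kHz, 60.65 kHz.

24.65 kHz, 47.35 kHz, 60.65 kHz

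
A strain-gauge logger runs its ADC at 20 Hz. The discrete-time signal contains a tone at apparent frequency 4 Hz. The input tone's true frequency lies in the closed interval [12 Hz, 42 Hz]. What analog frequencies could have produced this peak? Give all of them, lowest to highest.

16 Hz, 24 Hz, 36 Hz

Frequencies that alias to 4 Hz are k·fs ± 4 Hz for integer k ≥ 0.
k=0: 4 Hz.
k=1: 16 Hz, 24 Hz.
k=2: 36 Hz, 44 Hz.
k=3: 56 Hz, 64 Hz.
Within [12 Hz, 42 Hz]: 16 Hz, 24 Hz, 36 Hz.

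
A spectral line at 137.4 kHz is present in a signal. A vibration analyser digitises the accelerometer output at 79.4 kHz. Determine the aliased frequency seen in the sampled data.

21.4 kHz

137.4 kHz mod fs = 58 kHz.
58 kHz > fs/2 = 39.7 kHz, folds to fs − 58 kHz = 21.4 kHz.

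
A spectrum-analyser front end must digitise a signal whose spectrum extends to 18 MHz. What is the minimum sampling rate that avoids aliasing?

Nyquist rate = 2 × 18 MHz = 36 MHz.

36 MHz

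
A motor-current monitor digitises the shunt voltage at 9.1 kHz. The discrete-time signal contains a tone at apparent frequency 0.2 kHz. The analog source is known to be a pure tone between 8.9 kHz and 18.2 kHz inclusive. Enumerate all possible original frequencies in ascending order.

Frequencies that alias to 0.2 kHz are k·fs ± 0.2 kHz for integer k ≥ 0.
k=0: 0.2 kHz.
k=1: 8.9 kHz, 9.3 kHz.
k=2: 18 kHz, 18.4 kHz.
k=3: 27.1 kHz, 27.5 kHz.
Within [8.9 kHz, 18.2 kHz]: 8.9 kHz, 9.3 kHz, 18 kHz.

8.9 kHz, 9.3 kHz, 18 kHz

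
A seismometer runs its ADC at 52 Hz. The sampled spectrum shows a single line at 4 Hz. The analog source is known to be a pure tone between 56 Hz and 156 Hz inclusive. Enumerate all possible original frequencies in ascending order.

Frequencies that alias to 4 Hz are k·fs ± 4 Hz for integer k ≥ 0.
k=0: 4 Hz.
k=1: 48 Hz, 56 Hz.
k=2: 100 Hz, 108 Hz.
k=3: 152 Hz, 160 Hz.
k=4: 204 Hz, 212 Hz.
Within [56 Hz, 156 Hz]: 56 Hz, 100 Hz, 108 Hz, 152 Hz.

56 Hz, 100 Hz, 108 Hz, 152 Hz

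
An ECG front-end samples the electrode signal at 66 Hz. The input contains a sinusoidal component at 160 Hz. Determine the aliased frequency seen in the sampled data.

28 Hz

160 Hz mod fs = 28 Hz.
28 Hz ≤ fs/2 = 33 Hz, appears at 28 Hz.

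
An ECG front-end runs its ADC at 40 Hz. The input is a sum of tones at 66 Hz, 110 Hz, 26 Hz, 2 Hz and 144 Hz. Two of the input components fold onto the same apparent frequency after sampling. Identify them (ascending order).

26 Hz, 66 Hz

fs/2 = 20 Hz.
66 Hz mod fs = 26 Hz.
26 Hz > fs/2 = 20 Hz, folds to fs − 26 Hz = 14 Hz.
110 Hz mod fs = 30 Hz.
30 Hz > fs/2 = 20 Hz, folds to fs − 30 Hz = 10 Hz.
26 Hz > fs/2 = 20 Hz, folds to fs − 26 Hz = 14 Hz.
2 Hz ≤ fs/2 = 20 Hz, passes unchanged.
144 Hz mod fs = 24 Hz.
24 Hz > fs/2 = 20 Hz, folds to fs − 24 Hz = 16 Hz.
26 Hz and 66 Hz both map to 14 Hz.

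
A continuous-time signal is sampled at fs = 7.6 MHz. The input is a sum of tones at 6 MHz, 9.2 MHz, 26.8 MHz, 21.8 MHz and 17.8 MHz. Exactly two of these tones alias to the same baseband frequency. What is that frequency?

1.6 MHz

fs/2 = 3.8 MHz.
6 MHz > fs/2 = 3.8 MHz, folds to fs − 6 MHz = 1.6 MHz.
9.2 MHz mod fs = 1.6 MHz.
1.6 MHz ≤ fs/2 = 3.8 MHz, appears at 1.6 MHz.
26.8 MHz mod fs = 4 MHz.
4 MHz > fs/2 = 3.8 MHz, folds to fs − 4 MHz = 3.6 MHz.
21.8 MHz mod fs = 6.6 MHz.
6.6 MHz > fs/2 = 3.8 MHz, folds to fs − 6.6 MHz = 1 MHz.
17.8 MHz mod fs = 2.6 MHz.
2.6 MHz ≤ fs/2 = 3.8 MHz, appears at 2.6 MHz.
6 MHz and 9.2 MHz both map to 1.6 MHz.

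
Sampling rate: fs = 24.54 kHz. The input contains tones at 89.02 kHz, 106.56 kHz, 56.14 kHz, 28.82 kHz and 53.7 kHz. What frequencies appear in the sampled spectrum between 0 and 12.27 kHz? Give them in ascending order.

fs/2 = 12.27 kHz.
89.02 kHz mod fs = 15.4 kHz.
15.4 kHz > fs/2 = 12.27 kHz, folds to fs − 15.4 kHz = 9.14 kHz.
106.56 kHz mod fs = 8.4 kHz.
8.4 kHz ≤ fs/2 = 12.27 kHz, appears at 8.4 kHz.
56.14 kHz mod fs = 7.06 kHz.
7.06 kHz ≤ fs/2 = 12.27 kHz, appears at 7.06 kHz.
28.82 kHz mod fs = 4.28 kHz.
4.28 kHz ≤ fs/2 = 12.27 kHz, appears at 4.28 kHz.
53.7 kHz mod fs = 4.62 kHz.
4.62 kHz ≤ fs/2 = 12.27 kHz, appears at 4.62 kHz.
Distinct values: {4.28 kHz, 4.62 kHz, 7.06 kHz, 8.4 kHz, 9.14 kHz}.

4.28 kHz, 4.62 kHz, 7.06 kHz, 8.4 kHz, 9.14 kHz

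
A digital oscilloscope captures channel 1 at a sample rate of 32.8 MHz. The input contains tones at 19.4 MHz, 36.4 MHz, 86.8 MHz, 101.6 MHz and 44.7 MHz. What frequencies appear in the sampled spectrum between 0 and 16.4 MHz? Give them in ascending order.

fs/2 = 16.4 MHz.
19.4 MHz > fs/2 = 16.4 MHz, folds to fs − 19.4 MHz = 13.4 MHz.
36.4 MHz mod fs = 3.6 MHz.
3.6 MHz ≤ fs/2 = 16.4 MHz, appears at 3.6 MHz.
86.8 MHz mod fs = 21.2 MHz.
21.2 MHz > fs/2 = 16.4 MHz, folds to fs − 21.2 MHz = 11.6 MHz.
101.6 MHz mod fs = 3.2 MHz.
3.2 MHz ≤ fs/2 = 16.4 MHz, appears at 3.2 MHz.
44.7 MHz mod fs = 11.9 MHz.
11.9 MHz ≤ fs/2 = 16.4 MHz, appears at 11.9 MHz.
Distinct values: {3.2 MHz, 3.6 MHz, 11.6 MHz, 11.9 MHz, 13.4 MHz}.

3.2 MHz, 3.6 MHz, 11.6 MHz, 11.9 MHz, 13.4 MHz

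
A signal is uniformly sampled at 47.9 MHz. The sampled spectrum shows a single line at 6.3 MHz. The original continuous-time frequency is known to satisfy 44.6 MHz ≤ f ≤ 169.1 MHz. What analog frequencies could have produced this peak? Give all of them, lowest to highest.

Frequencies that alias to 6.3 MHz are k·fs ± 6.3 MHz for integer k ≥ 0.
k=0: 6.3 MHz.
k=1: 41.6 MHz, 54.2 MHz.
k=2: 89.5 MHz, 102.1 MHz.
k=3: 137.4 MHz, 150 MHz.
k=4: 185.3 MHz, 197.9 MHz.
Within [44.6 MHz, 169.1 MHz]: 54.2 MHz, 89.5 MHz, 102.1 MHz, 137.4 MHz, 150 MHz.

54.2 MHz, 89.5 MHz, 102.1 MHz, 137.4 MHz, 150 MHz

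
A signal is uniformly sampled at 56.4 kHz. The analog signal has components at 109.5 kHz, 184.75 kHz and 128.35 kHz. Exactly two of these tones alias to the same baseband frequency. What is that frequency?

fs/2 = 28.2 kHz.
109.5 kHz mod fs = 53.1 kHz.
53.1 kHz > fs/2 = 28.2 kHz, folds to fs − 53.1 kHz = 3.3 kHz.
184.75 kHz mod fs = 15.55 kHz.
15.55 kHz ≤ fs/2 = 28.2 kHz, appears at 15.55 kHz.
128.35 kHz mod fs = 15.55 kHz.
15.55 kHz ≤ fs/2 = 28.2 kHz, appears at 15.55 kHz.
128.35 kHz and 184.75 kHz both map to 15.55 kHz.

15.55 kHz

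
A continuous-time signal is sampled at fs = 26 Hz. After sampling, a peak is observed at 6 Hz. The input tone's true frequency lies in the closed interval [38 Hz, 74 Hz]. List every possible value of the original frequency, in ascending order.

Frequencies that alias to 6 Hz are k·fs ± 6 Hz for integer k ≥ 0.
k=0: 6 Hz.
k=1: 20 Hz, 32 Hz.
k=2: 46 Hz, 58 Hz.
k=3: 72 Hz, 84 Hz.
k=4: 98 Hz, 110 Hz.
Within [38 Hz, 74 Hz]: 46 Hz, 58 Hz, 72 Hz.

46 Hz, 58 Hz, 72 Hz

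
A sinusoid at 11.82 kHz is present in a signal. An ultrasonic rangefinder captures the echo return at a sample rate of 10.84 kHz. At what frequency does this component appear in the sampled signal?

11.82 kHz mod fs = 0.98 kHz.
0.98 kHz ≤ fs/2 = 5.42 kHz, appears at 0.98 kHz.

0.98 kHz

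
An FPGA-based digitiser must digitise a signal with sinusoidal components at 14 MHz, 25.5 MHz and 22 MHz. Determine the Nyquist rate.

51 MHz

Highest-frequency component: 25.5 MHz.
Nyquist rate = 2 × 25.5 MHz = 51 MHz.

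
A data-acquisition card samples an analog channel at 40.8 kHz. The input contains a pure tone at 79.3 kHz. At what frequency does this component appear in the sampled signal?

79.3 kHz mod fs = 38.5 kHz.
38.5 kHz > fs/2 = 20.4 kHz, folds to fs − 38.5 kHz = 2.3 kHz.

2.3 kHz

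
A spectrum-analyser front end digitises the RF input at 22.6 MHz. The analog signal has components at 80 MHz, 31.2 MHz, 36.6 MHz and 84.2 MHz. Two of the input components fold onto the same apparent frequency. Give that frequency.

fs/2 = 11.3 MHz.
80 MHz mod fs = 12.2 MHz.
12.2 MHz > fs/2 = 11.3 MHz, folds to fs − 12.2 MHz = 10.4 MHz.
31.2 MHz mod fs = 8.6 MHz.
8.6 MHz ≤ fs/2 = 11.3 MHz, appears at 8.6 MHz.
36.6 MHz mod fs = 14 MHz.
14 MHz > fs/2 = 11.3 MHz, folds to fs − 14 MHz = 8.6 MHz.
84.2 MHz mod fs = 16.4 MHz.
16.4 MHz > fs/2 = 11.3 MHz, folds to fs − 16.4 MHz = 6.2 MHz.
31.2 MHz and 36.6 MHz both map to 8.6 MHz.

8.6 MHz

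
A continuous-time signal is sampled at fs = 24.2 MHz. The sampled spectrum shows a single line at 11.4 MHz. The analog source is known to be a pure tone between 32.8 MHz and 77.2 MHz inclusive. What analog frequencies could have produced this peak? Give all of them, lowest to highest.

Frequencies that alias to 11.4 MHz are k·fs ± 11.4 MHz for integer k ≥ 0.
k=0: 11.4 MHz.
k=1: 12.8 MHz, 35.6 MHz.
k=2: 37 MHz, 59.8 MHz.
k=3: 61.2 MHz, 84 MHz.
k=4: 85.4 MHz, 108.2 MHz.
Within [32.8 MHz, 77.2 MHz]: 35.6 MHz, 37 MHz, 59.8 MHz, 61.2 MHz.

35.6 MHz, 37 MHz, 59.8 MHz, 61.2 MHz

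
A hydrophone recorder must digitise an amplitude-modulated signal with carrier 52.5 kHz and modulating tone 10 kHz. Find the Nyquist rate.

125 kHz

AM sidebands sit at fc ± fm = 42.5 kHz and 62.5 kHz.
Highest-frequency component: 62.5 kHz.
Nyquist rate = 2 × 62.5 kHz = 125 kHz.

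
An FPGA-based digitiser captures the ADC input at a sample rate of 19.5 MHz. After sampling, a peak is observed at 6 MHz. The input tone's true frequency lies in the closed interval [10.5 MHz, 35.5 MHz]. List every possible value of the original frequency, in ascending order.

13.5 MHz, 25.5 MHz, 33 MHz

Frequencies that alias to 6 MHz are k·fs ± 6 MHz for integer k ≥ 0.
k=0: 6 MHz.
k=1: 13.5 MHz, 25.5 MHz.
k=2: 33 MHz, 45 MHz.
k=3: 52.5 MHz, 64.5 MHz.
Within [10.5 MHz, 35.5 MHz]: 13.5 MHz, 25.5 MHz, 33 MHz.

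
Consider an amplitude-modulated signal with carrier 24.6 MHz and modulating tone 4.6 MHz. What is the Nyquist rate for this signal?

AM sidebands sit at fc ± fm = 20 MHz and 29.2 MHz.
Highest-frequency component: 29.2 MHz.
Nyquist rate = 2 × 29.2 MHz = 58.4 MHz.

58.4 MHz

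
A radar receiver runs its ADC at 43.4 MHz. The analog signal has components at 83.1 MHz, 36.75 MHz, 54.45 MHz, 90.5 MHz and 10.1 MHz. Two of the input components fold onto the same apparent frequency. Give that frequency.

fs/2 = 21.7 MHz.
83.1 MHz mod fs = 39.7 MHz.
39.7 MHz > fs/2 = 21.7 MHz, folds to fs − 39.7 MHz = 3.7 MHz.
36.75 MHz > fs/2 = 21.7 MHz, folds to fs − 36.75 MHz = 6.65 MHz.
54.45 MHz mod fs = 11.05 MHz.
11.05 MHz ≤ fs/2 = 21.7 MHz, appears at 11.05 MHz.
90.5 MHz mod fs = 3.7 MHz.
3.7 MHz ≤ fs/2 = 21.7 MHz, appears at 3.7 MHz.
10.1 MHz ≤ fs/2 = 21.7 MHz, passes unchanged.
83.1 MHz and 90.5 MHz both map to 3.7 MHz.

3.7 MHz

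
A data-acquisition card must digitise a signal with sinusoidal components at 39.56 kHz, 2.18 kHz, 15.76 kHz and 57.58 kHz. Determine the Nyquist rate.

115.16 kHz

Highest-frequency component: 57.58 kHz.
Nyquist rate = 2 × 57.58 kHz = 115.16 kHz.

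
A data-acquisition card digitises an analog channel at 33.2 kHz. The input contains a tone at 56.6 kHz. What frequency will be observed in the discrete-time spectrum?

9.8 kHz

56.6 kHz mod fs = 23.4 kHz.
23.4 kHz > fs/2 = 16.6 kHz, folds to fs − 23.4 kHz = 9.8 kHz.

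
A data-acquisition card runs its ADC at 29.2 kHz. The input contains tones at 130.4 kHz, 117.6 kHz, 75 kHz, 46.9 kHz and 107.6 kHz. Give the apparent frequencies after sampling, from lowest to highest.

fs/2 = 14.6 kHz.
130.4 kHz mod fs = 13.6 kHz.
13.6 kHz ≤ fs/2 = 14.6 kHz, appears at 13.6 kHz.
117.6 kHz mod fs = 0.8 kHz.
0.8 kHz ≤ fs/2 = 14.6 kHz, appears at 0.8 kHz.
75 kHz mod fs = 16.6 kHz.
16.6 kHz > fs/2 = 14.6 kHz, folds to fs − 16.6 kHz = 12.6 kHz.
46.9 kHz mod fs = 17.7 kHz.
17.7 kHz > fs/2 = 14.6 kHz, folds to fs − 17.7 kHz = 11.5 kHz.
107.6 kHz mod fs = 20 kHz.
20 kHz > fs/2 = 14.6 kHz, folds to fs − 20 kHz = 9.2 kHz.
Distinct values: {0.8 kHz, 9.2 kHz, 11.5 kHz, 12.6 kHz, 13.6 kHz}.

0.8 kHz, 9.2 kHz, 11.5 kHz, 12.6 kHz, 13.6 kHz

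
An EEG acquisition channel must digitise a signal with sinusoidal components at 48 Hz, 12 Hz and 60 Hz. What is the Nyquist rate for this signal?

Highest-frequency component: 60 Hz.
Nyquist rate = 2 × 60 Hz = 120 Hz.

120 Hz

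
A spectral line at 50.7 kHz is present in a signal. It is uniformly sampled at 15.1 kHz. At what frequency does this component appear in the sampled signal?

50.7 kHz mod fs = 5.4 kHz.
5.4 kHz ≤ fs/2 = 7.55 kHz, appears at 5.4 kHz.

5.4 kHz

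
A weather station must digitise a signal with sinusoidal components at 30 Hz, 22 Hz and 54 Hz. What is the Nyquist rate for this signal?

Highest-frequency component: 54 Hz.
Nyquist rate = 2 × 54 Hz = 108 Hz.

108 Hz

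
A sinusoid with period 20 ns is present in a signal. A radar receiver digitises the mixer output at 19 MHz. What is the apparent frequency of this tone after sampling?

7 MHz

T = 20 ns → f = 1/T = 50 MHz.
50 MHz mod fs = 12 MHz.
12 MHz > fs/2 = 9.5 MHz, folds to fs − 12 MHz = 7 MHz.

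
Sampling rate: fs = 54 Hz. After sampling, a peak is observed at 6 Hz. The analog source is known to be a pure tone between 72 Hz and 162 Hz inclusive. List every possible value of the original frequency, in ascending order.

Frequencies that alias to 6 Hz are k·fs ± 6 Hz for integer k ≥ 0.
k=0: 6 Hz.
k=1: 48 Hz, 60 Hz.
k=2: 102 Hz, 114 Hz.
k=3: 156 Hz, 168 Hz.
k=4: 210 Hz, 222 Hz.
Within [72 Hz, 162 Hz]: 102 Hz, 114 Hz, 156 Hz.

102 Hz, 114 Hz, 156 Hz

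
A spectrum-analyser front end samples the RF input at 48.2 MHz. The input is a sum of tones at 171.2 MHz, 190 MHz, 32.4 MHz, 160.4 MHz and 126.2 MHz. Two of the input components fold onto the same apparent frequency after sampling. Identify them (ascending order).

32.4 MHz, 160.4 MHz

fs/2 = 24.1 MHz.
171.2 MHz mod fs = 26.6 MHz.
26.6 MHz > fs/2 = 24.1 MHz, folds to fs − 26.6 MHz = 21.6 MHz.
190 MHz mod fs = 45.4 MHz.
45.4 MHz > fs/2 = 24.1 MHz, folds to fs − 45.4 MHz = 2.8 MHz.
32.4 MHz > fs/2 = 24.1 MHz, folds to fs − 32.4 MHz = 15.8 MHz.
160.4 MHz mod fs = 15.8 MHz.
15.8 MHz ≤ fs/2 = 24.1 MHz, appears at 15.8 MHz.
126.2 MHz mod fs = 29.8 MHz.
29.8 MHz > fs/2 = 24.1 MHz, folds to fs − 29.8 MHz = 18.4 MHz.
32.4 MHz and 160.4 MHz both map to 15.8 MHz.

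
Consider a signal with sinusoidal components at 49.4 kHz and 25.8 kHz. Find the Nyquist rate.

98.8 kHz

Highest-frequency component: 49.4 kHz.
Nyquist rate = 2 × 49.4 kHz = 98.8 kHz.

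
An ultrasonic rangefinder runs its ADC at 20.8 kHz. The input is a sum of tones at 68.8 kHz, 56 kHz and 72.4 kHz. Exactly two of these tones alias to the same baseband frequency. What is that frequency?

fs/2 = 10.4 kHz.
68.8 kHz mod fs = 6.4 kHz.
6.4 kHz ≤ fs/2 = 10.4 kHz, appears at 6.4 kHz.
56 kHz mod fs = 14.4 kHz.
14.4 kHz > fs/2 = 10.4 kHz, folds to fs − 14.4 kHz = 6.4 kHz.
72.4 kHz mod fs = 10 kHz.
10 kHz ≤ fs/2 = 10.4 kHz, appears at 10 kHz.
56 kHz and 68.8 kHz both map to 6.4 kHz.

6.4 kHz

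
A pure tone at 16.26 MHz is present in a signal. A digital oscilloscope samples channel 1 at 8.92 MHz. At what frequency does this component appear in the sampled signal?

16.26 MHz mod fs = 7.34 MHz.
7.34 MHz > fs/2 = 4.46 MHz, folds to fs − 7.34 MHz = 1.58 MHz.

1.58 MHz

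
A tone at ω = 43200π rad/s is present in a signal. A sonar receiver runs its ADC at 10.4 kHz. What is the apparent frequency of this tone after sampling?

0.8 kHz

ω = 43200π rad/s → f = ω/(2π) = 21600 Hz = 21.6 kHz.
21.6 kHz mod fs = 0.8 kHz.
0.8 kHz ≤ fs/2 = 5.2 kHz, appears at 0.8 kHz.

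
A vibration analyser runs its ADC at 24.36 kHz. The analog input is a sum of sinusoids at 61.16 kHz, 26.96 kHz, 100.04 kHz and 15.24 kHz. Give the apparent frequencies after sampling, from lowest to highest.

2.6 kHz, 9.12 kHz, 11.92 kHz

fs/2 = 12.18 kHz.
61.16 kHz mod fs = 12.44 kHz.
12.44 kHz > fs/2 = 12.18 kHz, folds to fs − 12.44 kHz = 11.92 kHz.
26.96 kHz mod fs = 2.6 kHz.
2.6 kHz ≤ fs/2 = 12.18 kHz, appears at 2.6 kHz.
100.04 kHz mod fs = 2.6 kHz.
2.6 kHz ≤ fs/2 = 12.18 kHz, appears at 2.6 kHz.
15.24 kHz > fs/2 = 12.18 kHz, folds to fs − 15.24 kHz = 9.12 kHz.
Distinct values: {2.6 kHz, 9.12 kHz, 11.92 kHz}.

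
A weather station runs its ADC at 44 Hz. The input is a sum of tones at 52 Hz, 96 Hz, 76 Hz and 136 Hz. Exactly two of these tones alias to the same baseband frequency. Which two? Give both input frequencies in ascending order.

52 Hz, 96 Hz

fs/2 = 22 Hz.
52 Hz mod fs = 8 Hz.
8 Hz ≤ fs/2 = 22 Hz, appears at 8 Hz.
96 Hz mod fs = 8 Hz.
8 Hz ≤ fs/2 = 22 Hz, appears at 8 Hz.
76 Hz mod fs = 32 Hz.
32 Hz > fs/2 = 22 Hz, folds to fs − 32 Hz = 12 Hz.
136 Hz mod fs = 4 Hz.
4 Hz ≤ fs/2 = 22 Hz, appears at 4 Hz.
52 Hz and 96 Hz both map to 8 Hz.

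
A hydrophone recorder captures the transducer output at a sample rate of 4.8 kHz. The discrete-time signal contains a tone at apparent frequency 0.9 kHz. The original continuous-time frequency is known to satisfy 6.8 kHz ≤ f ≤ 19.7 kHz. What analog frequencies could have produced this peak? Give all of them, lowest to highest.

8.7 kHz, 10.5 kHz, 13.5 kHz, 15.3 kHz, 18.3 kHz

Frequencies that alias to 0.9 kHz are k·fs ± 0.9 kHz for integer k ≥ 0.
k=0: 0.9 kHz.
k=1: 3.9 kHz, 5.7 kHz.
k=2: 8.7 kHz, 10.5 kHz.
k=3: 13.5 kHz, 15.3 kHz.
k=4: 18.3 kHz, 20.1 kHz.
k=5: 23.1 kHz, 24.9 kHz.
Within [6.8 kHz, 19.7 kHz]: 8.7 kHz, 10.5 kHz, 13.5 kHz, 15.3 kHz, 18.3 kHz.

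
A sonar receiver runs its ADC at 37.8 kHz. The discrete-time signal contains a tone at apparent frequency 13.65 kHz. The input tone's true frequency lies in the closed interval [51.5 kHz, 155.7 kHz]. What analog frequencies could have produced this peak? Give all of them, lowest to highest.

61.95 kHz, 89.25 kHz, 99.75 kHz, 127.05 kHz, 137.55 kHz

Frequencies that alias to 13.65 kHz are k·fs ± 13.65 kHz for integer k ≥ 0.
k=0: 13.65 kHz.
k=1: 24.15 kHz, 51.45 kHz.
k=2: 61.95 kHz, 89.25 kHz.
k=3: 99.75 kHz, 127.05 kHz.
k=4: 137.55 kHz, 164.85 kHz.
k=5: 175.35 kHz, 202.65 kHz.
Within [51.5 kHz, 155.7 kHz]: 61.95 kHz, 89.25 kHz, 99.75 kHz, 127.05 kHz, 137.55 kHz.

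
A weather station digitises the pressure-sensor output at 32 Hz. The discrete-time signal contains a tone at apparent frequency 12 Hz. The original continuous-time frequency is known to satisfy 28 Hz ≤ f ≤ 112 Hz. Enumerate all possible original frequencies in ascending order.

Frequencies that alias to 12 Hz are k·fs ± 12 Hz for integer k ≥ 0.
k=0: 12 Hz.
k=1: 20 Hz, 44 Hz.
k=2: 52 Hz, 76 Hz.
k=3: 84 Hz, 108 Hz.
k=4: 116 Hz, 140 Hz.
Within [28 Hz, 112 Hz]: 44 Hz, 52 Hz, 76 Hz, 84 Hz, 108 Hz.

44 Hz, 52 Hz, 76 Hz, 84 Hz, 108 Hz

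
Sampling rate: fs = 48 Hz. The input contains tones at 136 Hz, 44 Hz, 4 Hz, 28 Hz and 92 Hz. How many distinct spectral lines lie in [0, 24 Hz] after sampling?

fs/2 = 24 Hz.
136 Hz mod fs = 40 Hz.
40 Hz > fs/2 = 24 Hz, folds to fs − 40 Hz = 8 Hz.
44 Hz > fs/2 = 24 Hz, folds to fs − 44 Hz = 4 Hz.
4 Hz ≤ fs/2 = 24 Hz, passes unchanged.
28 Hz > fs/2 = 24 Hz, folds to fs − 28 Hz = 20 Hz.
92 Hz mod fs = 44 Hz.
44 Hz > fs/2 = 24 Hz, folds to fs − 44 Hz = 4 Hz.
Distinct values: {4 Hz, 8 Hz, 20 Hz} → 3.

3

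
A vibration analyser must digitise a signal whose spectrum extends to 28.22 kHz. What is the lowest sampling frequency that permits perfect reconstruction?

Nyquist rate = 2 × 28.22 kHz = 56.44 kHz.

56.44 kHz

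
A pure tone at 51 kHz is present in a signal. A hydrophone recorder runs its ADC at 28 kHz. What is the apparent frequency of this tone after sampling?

5 kHz

51 kHz mod fs = 23 kHz.
23 kHz > fs/2 = 14 kHz, folds to fs − 23 kHz = 5 kHz.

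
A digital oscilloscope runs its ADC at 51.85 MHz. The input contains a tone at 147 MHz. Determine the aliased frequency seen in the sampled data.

147 MHz mod fs = 43.3 MHz.
43.3 MHz > fs/2 = 25.925 MHz, folds to fs − 43.3 MHz = 8.55 MHz.

8.55 MHz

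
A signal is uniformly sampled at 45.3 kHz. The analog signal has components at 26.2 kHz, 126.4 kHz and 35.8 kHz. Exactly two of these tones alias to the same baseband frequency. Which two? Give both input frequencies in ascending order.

fs/2 = 22.65 kHz.
26.2 kHz > fs/2 = 22.65 kHz, folds to fs − 26.2 kHz = 19.1 kHz.
126.4 kHz mod fs = 35.8 kHz.
35.8 kHz > fs/2 = 22.65 kHz, folds to fs − 35.8 kHz = 9.5 kHz.
35.8 kHz > fs/2 = 22.65 kHz, folds to fs − 35.8 kHz = 9.5 kHz.
35.8 kHz and 126.4 kHz both map to 9.5 kHz.

35.8 kHz, 126.4 kHz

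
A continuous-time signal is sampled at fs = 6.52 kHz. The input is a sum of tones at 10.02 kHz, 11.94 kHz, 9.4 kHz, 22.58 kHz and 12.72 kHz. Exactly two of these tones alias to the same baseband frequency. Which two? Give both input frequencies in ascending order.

fs/2 = 3.26 kHz.
10.02 kHz mod fs = 3.5 kHz.
3.5 kHz > fs/2 = 3.26 kHz, folds to fs − 3.5 kHz = 3.02 kHz.
11.94 kHz mod fs = 5.42 kHz.
5.42 kHz > fs/2 = 3.26 kHz, folds to fs − 5.42 kHz = 1.1 kHz.
9.4 kHz mod fs = 2.88 kHz.
2.88 kHz ≤ fs/2 = 3.26 kHz, appears at 2.88 kHz.
22.58 kHz mod fs = 3.02 kHz.
3.02 kHz ≤ fs/2 = 3.26 kHz, appears at 3.02 kHz.
12.72 kHz mod fs = 6.2 kHz.
6.2 kHz > fs/2 = 3.26 kHz, folds to fs − 6.2 kHz = 0.32 kHz.
10.02 kHz and 22.58 kHz both map to 3.02 kHz.

10.02 kHz, 22.58 kHz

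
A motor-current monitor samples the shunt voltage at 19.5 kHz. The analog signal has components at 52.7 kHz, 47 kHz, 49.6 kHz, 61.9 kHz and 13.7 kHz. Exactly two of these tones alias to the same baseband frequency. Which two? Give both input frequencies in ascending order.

13.7 kHz, 52.7 kHz

fs/2 = 9.75 kHz.
52.7 kHz mod fs = 13.7 kHz.
13.7 kHz > fs/2 = 9.75 kHz, folds to fs − 13.7 kHz = 5.8 kHz.
47 kHz mod fs = 8 kHz.
8 kHz ≤ fs/2 = 9.75 kHz, appears at 8 kHz.
49.6 kHz mod fs = 10.6 kHz.
10.6 kHz > fs/2 = 9.75 kHz, folds to fs − 10.6 kHz = 8.9 kHz.
61.9 kHz mod fs = 3.4 kHz.
3.4 kHz ≤ fs/2 = 9.75 kHz, appears at 3.4 kHz.
13.7 kHz > fs/2 = 9.75 kHz, folds to fs − 13.7 kHz = 5.8 kHz.
13.7 kHz and 52.7 kHz both map to 5.8 kHz.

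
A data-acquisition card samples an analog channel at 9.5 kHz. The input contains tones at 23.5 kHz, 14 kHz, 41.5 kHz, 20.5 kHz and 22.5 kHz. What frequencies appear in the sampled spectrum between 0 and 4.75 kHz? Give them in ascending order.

fs/2 = 4.75 kHz.
23.5 kHz mod fs = 4.5 kHz.
4.5 kHz ≤ fs/2 = 4.75 kHz, appears at 4.5 kHz.
14 kHz mod fs = 4.5 kHz.
4.5 kHz ≤ fs/2 = 4.75 kHz, appears at 4.5 kHz.
41.5 kHz mod fs = 3.5 kHz.
3.5 kHz ≤ fs/2 = 4.75 kHz, appears at 3.5 kHz.
20.5 kHz mod fs = 1.5 kHz.
1.5 kHz ≤ fs/2 = 4.75 kHz, appears at 1.5 kHz.
22.5 kHz mod fs = 3.5 kHz.
3.5 kHz ≤ fs/2 = 4.75 kHz, appears at 3.5 kHz.
Distinct values: {1.5 kHz, 3.5 kHz, 4.5 kHz}.

1.5 kHz, 3.5 kHz, 4.5 kHz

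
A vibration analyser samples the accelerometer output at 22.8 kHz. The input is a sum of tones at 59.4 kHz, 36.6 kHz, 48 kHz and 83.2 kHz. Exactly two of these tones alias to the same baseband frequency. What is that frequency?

9 kHz

fs/2 = 11.4 kHz.
59.4 kHz mod fs = 13.8 kHz.
13.8 kHz > fs/2 = 11.4 kHz, folds to fs − 13.8 kHz = 9 kHz.
36.6 kHz mod fs = 13.8 kHz.
13.8 kHz > fs/2 = 11.4 kHz, folds to fs − 13.8 kHz = 9 kHz.
48 kHz mod fs = 2.4 kHz.
2.4 kHz ≤ fs/2 = 11.4 kHz, appears at 2.4 kHz.
83.2 kHz mod fs = 14.8 kHz.
14.8 kHz > fs/2 = 11.4 kHz, folds to fs − 14.8 kHz = 8 kHz.
36.6 kHz and 59.4 kHz both map to 9 kHz.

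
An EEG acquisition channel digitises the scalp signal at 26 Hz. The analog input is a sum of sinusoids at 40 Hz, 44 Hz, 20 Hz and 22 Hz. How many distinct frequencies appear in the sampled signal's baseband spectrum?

4

fs/2 = 13 Hz.
40 Hz mod fs = 14 Hz.
14 Hz > fs/2 = 13 Hz, folds to fs − 14 Hz = 12 Hz.
44 Hz mod fs = 18 Hz.
18 Hz > fs/2 = 13 Hz, folds to fs − 18 Hz = 8 Hz.
20 Hz > fs/2 = 13 Hz, folds to fs − 20 Hz = 6 Hz.
22 Hz > fs/2 = 13 Hz, folds to fs − 22 Hz = 4 Hz.
Distinct values: {4 Hz, 6 Hz, 8 Hz, 12 Hz} → 4.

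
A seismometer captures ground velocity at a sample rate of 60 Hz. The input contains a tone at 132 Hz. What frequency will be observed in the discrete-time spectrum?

132 Hz mod fs = 12 Hz.
12 Hz ≤ fs/2 = 30 Hz, appears at 12 Hz.

12 Hz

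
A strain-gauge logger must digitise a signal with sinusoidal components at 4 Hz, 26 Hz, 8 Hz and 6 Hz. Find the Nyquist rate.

52 Hz

Highest-frequency component: 26 Hz.
Nyquist rate = 2 × 26 Hz = 52 Hz.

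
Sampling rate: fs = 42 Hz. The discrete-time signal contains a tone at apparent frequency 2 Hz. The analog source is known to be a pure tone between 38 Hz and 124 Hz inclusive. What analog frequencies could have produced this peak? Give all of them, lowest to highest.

Frequencies that alias to 2 Hz are k·fs ± 2 Hz for integer k ≥ 0.
k=0: 2 Hz.
k=1: 40 Hz, 44 Hz.
k=2: 82 Hz, 86 Hz.
k=3: 124 Hz, 128 Hz.
k=4: 166 Hz, 170 Hz.
Within [38 Hz, 124 Hz]: 40 Hz, 44 Hz, 82 Hz, 86 Hz, 124 Hz.

40 Hz, 44 Hz, 82 Hz, 86 Hz, 124 Hz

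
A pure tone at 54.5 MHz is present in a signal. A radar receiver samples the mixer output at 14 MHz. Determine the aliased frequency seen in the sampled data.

1.5 MHz

54.5 MHz mod fs = 12.5 MHz.
12.5 MHz > fs/2 = 7 MHz, folds to fs − 12.5 MHz = 1.5 MHz.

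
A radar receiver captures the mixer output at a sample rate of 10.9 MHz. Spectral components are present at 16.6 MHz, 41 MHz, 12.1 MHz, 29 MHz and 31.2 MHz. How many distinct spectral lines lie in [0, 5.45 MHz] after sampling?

5

fs/2 = 5.45 MHz.
16.6 MHz mod fs = 5.7 MHz.
5.7 MHz > fs/2 = 5.45 MHz, folds to fs − 5.7 MHz = 5.2 MHz.
41 MHz mod fs = 8.3 MHz.
8.3 MHz > fs/2 = 5.45 MHz, folds to fs − 8.3 MHz = 2.6 MHz.
12.1 MHz mod fs = 1.2 MHz.
1.2 MHz ≤ fs/2 = 5.45 MHz, appears at 1.2 MHz.
29 MHz mod fs = 7.2 MHz.
7.2 MHz > fs/2 = 5.45 MHz, folds to fs − 7.2 MHz = 3.7 MHz.
31.2 MHz mod fs = 9.4 MHz.
9.4 MHz > fs/2 = 5.45 MHz, folds to fs − 9.4 MHz = 1.5 MHz.
Distinct values: {1.2 MHz, 1.5 MHz, 2.6 MHz, 3.7 MHz, 5.2 MHz} → 5.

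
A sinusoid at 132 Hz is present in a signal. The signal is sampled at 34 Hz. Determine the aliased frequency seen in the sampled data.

132 Hz mod fs = 30 Hz.
30 Hz > fs/2 = 17 Hz, folds to fs − 30 Hz = 4 Hz.

4 Hz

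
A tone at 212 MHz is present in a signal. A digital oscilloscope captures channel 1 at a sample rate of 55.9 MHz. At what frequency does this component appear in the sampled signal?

212 MHz mod fs = 44.3 MHz.
44.3 MHz > fs/2 = 27.95 MHz, folds to fs − 44.3 MHz = 11.6 MHz.

11.6 MHz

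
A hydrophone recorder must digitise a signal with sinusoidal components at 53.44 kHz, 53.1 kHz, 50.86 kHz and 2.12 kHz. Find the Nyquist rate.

106.88 kHz

Highest-frequency component: 53.44 kHz.
Nyquist rate = 2 × 53.44 kHz = 106.88 kHz.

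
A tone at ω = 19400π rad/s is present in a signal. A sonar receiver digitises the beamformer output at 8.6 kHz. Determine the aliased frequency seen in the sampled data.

1.1 kHz

ω = 19400π rad/s → f = ω/(2π) = 9700 Hz = 9.7 kHz.
9.7 kHz mod fs = 1.1 kHz.
1.1 kHz ≤ fs/2 = 4.3 kHz, appears at 1.1 kHz.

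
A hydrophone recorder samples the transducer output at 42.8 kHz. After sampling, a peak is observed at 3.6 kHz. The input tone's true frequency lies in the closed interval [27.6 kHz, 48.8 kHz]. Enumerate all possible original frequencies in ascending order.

Frequencies that alias to 3.6 kHz are k·fs ± 3.6 kHz for integer k ≥ 0.
k=0: 3.6 kHz.
k=1: 39.2 kHz, 46.4 kHz.
k=2: 82 kHz, 89.2 kHz.
Within [27.6 kHz, 48.8 kHz]: 39.2 kHz, 46.4 kHz.

39.2 kHz, 46.4 kHz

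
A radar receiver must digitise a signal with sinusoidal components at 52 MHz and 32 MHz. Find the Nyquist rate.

Highest-frequency component: 52 MHz.
Nyquist rate = 2 × 52 MHz = 104 MHz.

104 MHz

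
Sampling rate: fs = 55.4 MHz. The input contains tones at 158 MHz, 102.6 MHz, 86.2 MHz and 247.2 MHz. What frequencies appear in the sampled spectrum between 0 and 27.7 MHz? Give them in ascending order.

8.2 MHz, 24.6 MHz, 25.6 MHz

fs/2 = 27.7 MHz.
158 MHz mod fs = 47.2 MHz.
47.2 MHz > fs/2 = 27.7 MHz, folds to fs − 47.2 MHz = 8.2 MHz.
102.6 MHz mod fs = 47.2 MHz.
47.2 MHz > fs/2 = 27.7 MHz, folds to fs − 47.2 MHz = 8.2 MHz.
86.2 MHz mod fs = 30.8 MHz.
30.8 MHz > fs/2 = 27.7 MHz, folds to fs − 30.8 MHz = 24.6 MHz.
247.2 MHz mod fs = 25.6 MHz.
25.6 MHz ≤ fs/2 = 27.7 MHz, appears at 25.6 MHz.
Distinct values: {8.2 MHz, 24.6 MHz, 25.6 MHz}.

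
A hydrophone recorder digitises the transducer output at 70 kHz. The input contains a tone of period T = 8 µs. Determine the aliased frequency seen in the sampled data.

T = 8 µs → f = 1/T = 125 kHz.
125 kHz mod fs = 55 kHz.
55 kHz > fs/2 = 35 kHz, folds to fs − 55 kHz = 15 kHz.

15 kHz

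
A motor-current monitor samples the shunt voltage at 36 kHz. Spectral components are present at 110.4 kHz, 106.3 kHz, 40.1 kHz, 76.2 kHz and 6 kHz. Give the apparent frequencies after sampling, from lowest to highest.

fs/2 = 18 kHz.
110.4 kHz mod fs = 2.4 kHz.
2.4 kHz ≤ fs/2 = 18 kHz, appears at 2.4 kHz.
106.3 kHz mod fs = 34.3 kHz.
34.3 kHz > fs/2 = 18 kHz, folds to fs − 34.3 kHz = 1.7 kHz.
40.1 kHz mod fs = 4.1 kHz.
4.1 kHz ≤ fs/2 = 18 kHz, appears at 4.1 kHz.
76.2 kHz mod fs = 4.2 kHz.
4.2 kHz ≤ fs/2 = 18 kHz, appears at 4.2 kHz.
6 kHz ≤ fs/2 = 18 kHz, passes unchanged.
Distinct values: {1.7 kHz, 2.4 kHz, 4.1 kHz, 4.2 kHz, 6 kHz}.

1.7 kHz, 2.4 kHz, 4.1 kHz, 4.2 kHz, 6 kHz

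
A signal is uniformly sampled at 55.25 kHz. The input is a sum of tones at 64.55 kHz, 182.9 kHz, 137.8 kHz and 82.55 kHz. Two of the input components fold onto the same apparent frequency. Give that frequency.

fs/2 = 27.625 kHz.
64.55 kHz mod fs = 9.3 kHz.
9.3 kHz ≤ fs/2 = 27.625 kHz, appears at 9.3 kHz.
182.9 kHz mod fs = 17.15 kHz.
17.15 kHz ≤ fs/2 = 27.625 kHz, appears at 17.15 kHz.
137.8 kHz mod fs = 27.3 kHz.
27.3 kHz ≤ fs/2 = 27.625 kHz, appears at 27.3 kHz.
82.55 kHz mod fs = 27.3 kHz.
27.3 kHz ≤ fs/2 = 27.625 kHz, appears at 27.3 kHz.
82.55 kHz and 137.8 kHz both map to 27.3 kHz.

27.3 kHz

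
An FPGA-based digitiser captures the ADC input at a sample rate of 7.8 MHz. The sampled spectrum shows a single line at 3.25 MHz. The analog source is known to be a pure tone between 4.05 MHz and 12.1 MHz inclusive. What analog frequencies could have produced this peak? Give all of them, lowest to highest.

Frequencies that alias to 3.25 MHz are k·fs ± 3.25 MHz for integer k ≥ 0.
k=0: 3.25 MHz.
k=1: 4.55 MHz, 11.05 MHz.
k=2: 12.35 MHz, 18.85 MHz.
Within [4.05 MHz, 12.1 MHz]: 4.55 MHz, 11.05 MHz.

4.55 MHz, 11.05 MHz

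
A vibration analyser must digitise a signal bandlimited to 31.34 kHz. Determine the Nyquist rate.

Nyquist rate = 2 × 31.34 kHz = 62.68 kHz.

62.68 kHz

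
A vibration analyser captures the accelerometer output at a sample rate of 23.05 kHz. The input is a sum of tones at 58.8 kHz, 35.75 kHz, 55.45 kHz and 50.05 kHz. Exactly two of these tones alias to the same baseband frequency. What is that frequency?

fs/2 = 11.525 kHz.
58.8 kHz mod fs = 12.7 kHz.
12.7 kHz > fs/2 = 11.525 kHz, folds to fs − 12.7 kHz = 10.35 kHz.
35.75 kHz mod fs = 12.7 kHz.
12.7 kHz > fs/2 = 11.525 kHz, folds to fs − 12.7 kHz = 10.35 kHz.
55.45 kHz mod fs = 9.35 kHz.
9.35 kHz ≤ fs/2 = 11.525 kHz, appears at 9.35 kHz.
50.05 kHz mod fs = 3.95 kHz.
3.95 kHz ≤ fs/2 = 11.525 kHz, appears at 3.95 kHz.
35.75 kHz and 58.8 kHz both map to 10.35 kHz.

10.35 kHz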